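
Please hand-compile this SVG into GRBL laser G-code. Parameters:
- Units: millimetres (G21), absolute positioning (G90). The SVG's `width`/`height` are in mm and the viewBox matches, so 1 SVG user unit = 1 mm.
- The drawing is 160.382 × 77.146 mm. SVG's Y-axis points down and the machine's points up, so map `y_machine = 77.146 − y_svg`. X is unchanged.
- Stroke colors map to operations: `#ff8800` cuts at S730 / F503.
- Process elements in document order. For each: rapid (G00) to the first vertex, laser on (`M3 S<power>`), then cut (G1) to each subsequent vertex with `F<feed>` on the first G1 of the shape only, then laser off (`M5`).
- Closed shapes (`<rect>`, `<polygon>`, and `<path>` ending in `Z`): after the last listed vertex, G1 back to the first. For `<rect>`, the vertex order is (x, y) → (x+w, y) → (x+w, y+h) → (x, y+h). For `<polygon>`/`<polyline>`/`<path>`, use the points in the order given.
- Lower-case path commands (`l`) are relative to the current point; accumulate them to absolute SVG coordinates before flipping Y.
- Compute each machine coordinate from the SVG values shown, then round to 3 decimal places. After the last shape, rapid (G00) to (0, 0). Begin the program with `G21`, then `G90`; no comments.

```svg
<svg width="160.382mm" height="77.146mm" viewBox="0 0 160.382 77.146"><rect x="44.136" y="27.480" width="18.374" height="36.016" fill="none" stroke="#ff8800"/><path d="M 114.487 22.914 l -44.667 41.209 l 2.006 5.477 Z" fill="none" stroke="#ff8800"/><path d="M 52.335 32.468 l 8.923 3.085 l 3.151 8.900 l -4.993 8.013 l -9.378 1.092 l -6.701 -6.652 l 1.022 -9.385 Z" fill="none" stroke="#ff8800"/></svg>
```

G21
G90
G00 X44.136 Y49.666
M3 S730
G1 X62.510 Y49.666 F503
G1 X62.510 Y13.650
G1 X44.136 Y13.650
G1 X44.136 Y49.666
M5
G00 X114.487 Y54.232
M3 S730
G1 X69.820 Y13.023 F503
G1 X71.826 Y7.546
G1 X114.487 Y54.232
M5
G00 X52.335 Y44.678
M3 S730
G1 X61.258 Y41.593 F503
G1 X64.409 Y32.693
G1 X59.416 Y24.680
G1 X50.038 Y23.588
G1 X43.337 Y30.240
G1 X44.359 Y39.625
G1 X52.335 Y44.678
M5
G00 X0.000 Y0.000

Since the viewBox matches the mm dimensions, user units are millimetres directly. The only transform is the Y-flip y_m = 77.146 − y_svg.

Shape 1 is a rectangle drawn with `<rect>`. Its stroke #ff8800 means cut at S730, F503. After flipping Y the toolpath is (44.136,49.666) → (62.510,49.666) → (62.510,13.650) → (44.136,13.650) → (44.136,49.666), returning to the start.

Shape 2 is a closed polygon drawn with `<path>`. Its stroke #ff8800 means cut at S730, F503. After flipping Y the toolpath is (114.487,54.232) → (69.820,13.023) → (71.826,7.546) → (114.487,54.232), returning to the start.

Shape 3 is a regular polygon drawn with `<path>`. Its stroke #ff8800 means cut at S730, F503. After flipping Y the toolpath is (52.335,44.678) → (61.258,41.593) → (64.409,32.693) → (59.416,24.680) → (50.038,23.588) → (43.337,30.240) → (44.359,39.625) → (52.335,44.678), returning to the start.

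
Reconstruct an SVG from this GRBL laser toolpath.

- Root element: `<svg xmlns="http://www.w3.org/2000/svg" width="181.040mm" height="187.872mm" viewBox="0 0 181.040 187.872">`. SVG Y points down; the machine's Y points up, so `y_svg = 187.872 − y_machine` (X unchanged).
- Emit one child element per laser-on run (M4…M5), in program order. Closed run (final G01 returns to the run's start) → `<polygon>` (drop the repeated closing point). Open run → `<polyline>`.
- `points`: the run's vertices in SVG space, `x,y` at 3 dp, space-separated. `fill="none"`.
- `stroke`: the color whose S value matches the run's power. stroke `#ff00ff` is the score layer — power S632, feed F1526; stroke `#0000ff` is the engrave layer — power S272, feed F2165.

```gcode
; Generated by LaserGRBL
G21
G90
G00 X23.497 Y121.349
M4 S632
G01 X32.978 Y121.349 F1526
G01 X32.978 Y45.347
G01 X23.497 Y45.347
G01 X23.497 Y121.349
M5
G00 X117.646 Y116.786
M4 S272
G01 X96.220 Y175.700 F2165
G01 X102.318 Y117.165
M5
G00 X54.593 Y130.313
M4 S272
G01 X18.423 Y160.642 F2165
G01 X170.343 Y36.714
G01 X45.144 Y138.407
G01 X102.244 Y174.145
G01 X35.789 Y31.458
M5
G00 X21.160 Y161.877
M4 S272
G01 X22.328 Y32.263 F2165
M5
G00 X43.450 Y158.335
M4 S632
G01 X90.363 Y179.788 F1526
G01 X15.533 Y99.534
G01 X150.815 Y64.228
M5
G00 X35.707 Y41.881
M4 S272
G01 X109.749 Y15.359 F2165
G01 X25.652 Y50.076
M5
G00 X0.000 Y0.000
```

<svg xmlns="http://www.w3.org/2000/svg" width="181.040mm" height="187.872mm" viewBox="0 0 181.040 187.872">
  <polygon points="23.497,66.523 32.978,66.523 32.978,142.525 23.497,142.525" fill="none" stroke="#ff00ff"/>
  <polyline points="117.646,71.086 96.220,12.172 102.318,70.707" fill="none" stroke="#0000ff"/>
  <polyline points="54.593,57.559 18.423,27.230 170.343,151.158 45.144,49.465 102.244,13.727 35.789,156.414" fill="none" stroke="#0000ff"/>
  <polyline points="21.160,25.995 22.328,155.609" fill="none" stroke="#0000ff"/>
  <polyline points="43.450,29.537 90.363,8.084 15.533,88.338 150.815,123.644" fill="none" stroke="#ff00ff"/>
  <polyline points="35.707,145.991 109.749,172.513 25.652,137.796" fill="none" stroke="#0000ff"/>
</svg>

Machine Y-up, SVG Y-down with viewBox height 187.872, so y_svg = 187.872 − y_machine; X carries over.

Run 1: the run's S632 means `#ff00ff` (score). The run returns to its start, so emit a `<polygon>` with points (Y-flipped): 23.497,66.523 32.978,66.523 32.978,142.525 23.497,142.525.

Run 2: the run's S272 means `#0000ff` (engrave). The run is open, so emit a `<polyline>` with points (Y-flipped): 117.646,71.086 96.220,12.172 102.318,70.707.

Run 3: S272 ⇒ engrave layer `#0000ff`. The run is open, so emit a `<polyline>` with points (Y-flipped): 54.593,57.559 18.423,27.230 170.343,151.158 45.144,49.465 102.244,13.727 35.789,156.414.

Run 4: power S272 maps to stroke `#0000ff` (engrave). The run is open, so emit a `<polyline>` with points (Y-flipped): 21.160,25.995 22.328,155.609.

Run 5: the run's S632 means `#ff00ff` (score). The run is open, so emit a `<polyline>` with points (Y-flipped): 43.450,29.537 90.363,8.084 15.533,88.338 150.815,123.644.

Run 6: S272 ⇒ engrave layer `#0000ff`. The run is open, so emit a `<polyline>` with points (Y-flipped): 35.707,145.991 109.749,172.513 25.652,137.796.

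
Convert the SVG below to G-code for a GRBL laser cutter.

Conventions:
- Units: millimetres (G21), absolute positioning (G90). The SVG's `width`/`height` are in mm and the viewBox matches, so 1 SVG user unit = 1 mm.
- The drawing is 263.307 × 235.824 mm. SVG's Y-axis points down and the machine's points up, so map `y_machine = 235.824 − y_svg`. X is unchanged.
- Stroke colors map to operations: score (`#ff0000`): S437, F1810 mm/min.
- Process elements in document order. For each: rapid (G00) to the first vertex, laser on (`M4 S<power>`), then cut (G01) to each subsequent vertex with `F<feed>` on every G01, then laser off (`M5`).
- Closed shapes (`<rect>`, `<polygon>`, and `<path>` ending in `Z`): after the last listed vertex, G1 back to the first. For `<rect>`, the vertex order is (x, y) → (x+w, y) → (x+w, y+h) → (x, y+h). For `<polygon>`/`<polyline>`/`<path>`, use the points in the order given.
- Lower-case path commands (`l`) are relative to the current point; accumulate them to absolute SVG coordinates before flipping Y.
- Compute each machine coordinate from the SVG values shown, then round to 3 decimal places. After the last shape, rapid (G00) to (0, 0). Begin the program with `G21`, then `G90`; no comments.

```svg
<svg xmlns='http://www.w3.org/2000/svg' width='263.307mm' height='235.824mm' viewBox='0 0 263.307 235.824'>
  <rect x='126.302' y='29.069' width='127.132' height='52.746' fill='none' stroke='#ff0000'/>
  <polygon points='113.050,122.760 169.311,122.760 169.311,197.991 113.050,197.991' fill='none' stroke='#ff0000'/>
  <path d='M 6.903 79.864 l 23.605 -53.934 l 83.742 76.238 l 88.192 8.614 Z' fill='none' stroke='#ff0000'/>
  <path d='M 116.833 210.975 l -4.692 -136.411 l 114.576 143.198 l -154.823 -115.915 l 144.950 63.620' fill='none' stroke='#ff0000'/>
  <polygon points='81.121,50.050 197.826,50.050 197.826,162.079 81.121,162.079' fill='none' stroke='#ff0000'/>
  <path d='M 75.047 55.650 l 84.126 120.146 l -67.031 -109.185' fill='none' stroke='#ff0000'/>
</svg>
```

G21
G90
G00 X126.302 Y206.755
M4 S437
G01 X253.434 Y206.755 F1810
G01 X253.434 Y154.009 F1810
G01 X126.302 Y154.009 F1810
G01 X126.302 Y206.755 F1810
M5
G00 X113.050 Y113.064
M4 S437
G01 X169.311 Y113.064 F1810
G01 X169.311 Y37.833 F1810
G01 X113.050 Y37.833 F1810
G01 X113.050 Y113.064 F1810
M5
G00 X6.903 Y155.960
M4 S437
G01 X30.508 Y209.894 F1810
G01 X114.250 Y133.656 F1810
G01 X202.442 Y125.042 F1810
G01 X6.903 Y155.960 F1810
M5
G00 X116.833 Y24.849
M4 S437
G01 X112.141 Y161.260 F1810
G01 X226.717 Y18.062 F1810
G01 X71.894 Y133.977 F1810
G01 X216.844 Y70.357 F1810
M5
G00 X81.121 Y185.774
M4 S437
G01 X197.826 Y185.774 F1810
G01 X197.826 Y73.745 F1810
G01 X81.121 Y73.745 F1810
G01 X81.121 Y185.774 F1810
M5
G00 X75.047 Y180.174
M4 S437
G01 X159.173 Y60.028 F1810
G01 X92.142 Y169.213 F1810
M5
G00 X0.000 Y0.000

Since the viewBox matches the mm dimensions, user units are millimetres directly. The only transform is the Y-flip y_m = 235.824 − y_svg.

Shape 1 is a rectangle drawn with `<rect>`. Its stroke #ff0000 means score at S437, F1810. After flipping Y the toolpath is (126.302,206.755) → (253.434,206.755) → (253.434,154.009) → (126.302,154.009) → (126.302,206.755), returning to the start.

Shape 2 is a rectangle drawn with `<polygon>`. Its stroke #ff0000 means score at S437, F1810. After flipping Y the toolpath is (113.050,113.064) → (169.311,113.064) → (169.311,37.833) → (113.050,37.833) → (113.050,113.064), returning to the start.

Shape 3 is a closed polygon drawn with `<path>`. Its stroke #ff0000 means score at S437, F1810. After flipping Y the toolpath is (6.903,155.960) → (30.508,209.894) → (114.250,133.656) → (202.442,125.042) → (6.903,155.960), returning to the start.

Shape 4 is a open polyline drawn with `<path>`. Its stroke #ff0000 means score at S437, F1810. After flipping Y the toolpath is (116.833,24.849) → (112.141,161.260) → (226.717,18.062) → (71.894,133.977) → (216.844,70.357).

Shape 5 is a rectangle drawn with `<polygon>`. Its stroke #ff0000 means score at S437, F1810. After flipping Y the toolpath is (81.121,185.774) → (197.826,185.774) → (197.826,73.745) → (81.121,73.745) → (81.121,185.774), returning to the start.

Shape 6 is a open polyline drawn with `<path>`. Its stroke #ff0000 means score at S437, F1810. After flipping Y the toolpath is (75.047,180.174) → (159.173,60.028) → (92.142,169.213).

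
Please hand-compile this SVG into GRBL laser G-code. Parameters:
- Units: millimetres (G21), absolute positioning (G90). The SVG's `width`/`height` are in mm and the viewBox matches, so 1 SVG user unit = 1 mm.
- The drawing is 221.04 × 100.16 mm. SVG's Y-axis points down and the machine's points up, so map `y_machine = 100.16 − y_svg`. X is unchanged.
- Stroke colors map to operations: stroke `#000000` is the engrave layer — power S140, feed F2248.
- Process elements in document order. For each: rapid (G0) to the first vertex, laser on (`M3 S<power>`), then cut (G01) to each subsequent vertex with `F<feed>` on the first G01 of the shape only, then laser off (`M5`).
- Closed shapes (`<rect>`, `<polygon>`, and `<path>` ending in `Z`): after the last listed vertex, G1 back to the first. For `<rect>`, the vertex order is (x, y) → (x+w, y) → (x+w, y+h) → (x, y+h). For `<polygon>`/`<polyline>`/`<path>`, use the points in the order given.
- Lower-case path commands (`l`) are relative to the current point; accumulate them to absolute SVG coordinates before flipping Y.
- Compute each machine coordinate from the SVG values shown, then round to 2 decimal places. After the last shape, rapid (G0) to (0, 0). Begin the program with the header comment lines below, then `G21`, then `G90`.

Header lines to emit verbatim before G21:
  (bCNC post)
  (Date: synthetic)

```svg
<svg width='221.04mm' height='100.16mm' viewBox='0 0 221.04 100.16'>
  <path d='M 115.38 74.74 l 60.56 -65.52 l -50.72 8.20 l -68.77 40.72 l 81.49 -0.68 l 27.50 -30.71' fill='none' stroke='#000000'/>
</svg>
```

Since the viewBox matches the mm dimensions, user units are millimetres directly. The only transform is the Y-flip y_m = 100.16 − y_svg.

Shape 1 is a open polyline drawn with `<path>`. Its stroke #000000 means engrave at S140, F2248. After flipping Y the toolpath is (115.38,25.42) → (175.94,90.94) → (125.22,82.74) → (56.45,42.02) → (137.94,42.70) → (165.44,73.41).

(bCNC post)
(Date: synthetic)
G21
G90
G0 X115.38 Y25.42
M3 S140
G01 X175.94 Y90.94 F2248
G01 X125.22 Y82.74
G01 X56.45 Y42.02
G01 X137.94 Y42.70
G01 X165.44 Y73.41
M5
G0 X0.00 Y0.00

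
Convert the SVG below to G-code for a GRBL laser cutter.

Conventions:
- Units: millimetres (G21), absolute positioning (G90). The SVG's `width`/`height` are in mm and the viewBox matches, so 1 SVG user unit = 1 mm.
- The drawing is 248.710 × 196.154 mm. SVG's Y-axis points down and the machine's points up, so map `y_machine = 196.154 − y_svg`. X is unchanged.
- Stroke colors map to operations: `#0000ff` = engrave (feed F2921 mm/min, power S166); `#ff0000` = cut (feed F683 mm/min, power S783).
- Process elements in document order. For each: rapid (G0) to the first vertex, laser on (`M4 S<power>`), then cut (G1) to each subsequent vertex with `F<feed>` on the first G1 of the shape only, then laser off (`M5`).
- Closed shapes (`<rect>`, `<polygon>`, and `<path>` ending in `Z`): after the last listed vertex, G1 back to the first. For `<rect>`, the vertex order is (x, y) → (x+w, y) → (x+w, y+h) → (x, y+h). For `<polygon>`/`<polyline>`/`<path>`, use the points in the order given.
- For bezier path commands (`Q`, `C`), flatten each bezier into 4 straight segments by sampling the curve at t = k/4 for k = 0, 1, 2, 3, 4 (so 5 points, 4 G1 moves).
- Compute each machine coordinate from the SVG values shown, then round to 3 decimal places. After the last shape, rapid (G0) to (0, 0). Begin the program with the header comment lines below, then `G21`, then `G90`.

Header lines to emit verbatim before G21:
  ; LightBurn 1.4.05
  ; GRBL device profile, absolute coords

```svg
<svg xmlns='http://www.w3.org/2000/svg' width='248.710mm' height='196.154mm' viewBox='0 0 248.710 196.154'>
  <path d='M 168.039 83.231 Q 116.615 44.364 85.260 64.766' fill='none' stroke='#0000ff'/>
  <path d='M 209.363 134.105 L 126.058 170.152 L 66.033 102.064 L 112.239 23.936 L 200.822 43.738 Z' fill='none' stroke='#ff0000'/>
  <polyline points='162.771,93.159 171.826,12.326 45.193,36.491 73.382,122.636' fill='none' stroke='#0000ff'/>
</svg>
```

Since the viewBox matches the mm dimensions, user units are millimetres directly. The only transform is the Y-flip y_m = 196.154 − y_svg.

Shape 1 is a quadratic bezier drawn with `<path>`. Its stroke #0000ff means engrave at S166, F2921. After flipping Y the toolpath is (168.039,112.923) → (143.581,128.652) → (121.632,136.973) → (102.192,137.885) → (85.260,131.388).

Shape 2 is a regular polygon drawn with `<path>`. Its stroke #ff0000 means cut at S783, F683. After flipping Y the toolpath is (209.363,62.049) → (126.058,26.002) → (66.033,94.090) → (112.239,172.218) → (200.822,152.416) → (209.363,62.049), returning to the start.

Shape 3 is a open polyline drawn with `<polyline>`. Its stroke #0000ff means engrave at S166, F2921. After flipping Y the toolpath is (162.771,102.995) → (171.826,183.828) → (45.193,159.663) → (73.382,73.518).

; LightBurn 1.4.05
; GRBL device profile, absolute coords
G21
G90
G0 X168.039 Y112.923
M4 S166
G1 X143.581 Y128.652 F2921
G1 X121.632 Y136.973
G1 X102.192 Y137.885
G1 X85.260 Y131.388
M5
G0 X209.363 Y62.049
M4 S783
G1 X126.058 Y26.002 F683
G1 X66.033 Y94.090
G1 X112.239 Y172.218
G1 X200.822 Y152.416
G1 X209.363 Y62.049
M5
G0 X162.771 Y102.995
M4 S166
G1 X171.826 Y183.828 F2921
G1 X45.193 Y159.663
G1 X73.382 Y73.518
M5
G0 X0.000 Y0.000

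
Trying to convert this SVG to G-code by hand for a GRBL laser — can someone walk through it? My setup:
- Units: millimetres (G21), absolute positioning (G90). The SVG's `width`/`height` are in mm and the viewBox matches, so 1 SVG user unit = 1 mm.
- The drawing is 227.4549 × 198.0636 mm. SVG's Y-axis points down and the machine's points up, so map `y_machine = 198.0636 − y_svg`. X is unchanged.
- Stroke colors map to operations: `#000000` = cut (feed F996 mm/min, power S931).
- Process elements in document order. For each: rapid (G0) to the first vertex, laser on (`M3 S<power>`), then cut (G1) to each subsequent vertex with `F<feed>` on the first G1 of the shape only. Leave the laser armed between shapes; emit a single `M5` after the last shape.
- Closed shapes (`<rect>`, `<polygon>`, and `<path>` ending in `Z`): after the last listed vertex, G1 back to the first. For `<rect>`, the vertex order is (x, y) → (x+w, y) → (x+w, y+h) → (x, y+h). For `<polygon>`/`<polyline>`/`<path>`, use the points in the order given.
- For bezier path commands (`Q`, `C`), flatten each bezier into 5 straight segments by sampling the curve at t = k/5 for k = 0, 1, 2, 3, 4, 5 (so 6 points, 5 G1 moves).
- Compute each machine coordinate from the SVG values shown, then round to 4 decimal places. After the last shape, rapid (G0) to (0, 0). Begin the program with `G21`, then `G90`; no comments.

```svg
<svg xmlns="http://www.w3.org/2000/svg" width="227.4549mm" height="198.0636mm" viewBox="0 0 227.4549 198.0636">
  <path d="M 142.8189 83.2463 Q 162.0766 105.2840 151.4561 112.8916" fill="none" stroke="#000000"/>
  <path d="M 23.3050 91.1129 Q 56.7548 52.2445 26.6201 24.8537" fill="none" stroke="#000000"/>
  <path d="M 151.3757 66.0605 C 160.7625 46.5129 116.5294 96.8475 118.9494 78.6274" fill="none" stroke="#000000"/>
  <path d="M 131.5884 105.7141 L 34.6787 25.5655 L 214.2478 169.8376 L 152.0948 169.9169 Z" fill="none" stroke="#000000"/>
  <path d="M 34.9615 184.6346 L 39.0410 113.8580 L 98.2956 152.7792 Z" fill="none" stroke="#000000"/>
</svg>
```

viewBox `0 0 227.4549 198.0636` with mm width/height → 1 unit = 1 mm. Flip: y_m = 198.0636 − y_svg.

**Shape 1** — `<path>` quadratic bezier, stroke `#000000` → cut (S931, F996). Control points (SVG): P0=(142.8189,83.2463), P1=(162.0766,105.2840), P2=(151.4561,112.8916); sampled at t=k/5. Machine vertices: (142.8189,114.8173) → (149.3269,106.5794) → (153.4445,99.4960) → (155.1720,93.5669) → (154.5092,88.7922) → (151.4561,85.1720). Open path.

**Shape 2** — `<path>` quadratic bezier, stroke `#000000` → cut (S931, F996). Control points (SVG): P0=(23.3050,91.1129), P1=(56.7548,52.2445), P2=(26.6201,24.8537); sampled at t=k/5. Machine vertices: (23.3050,106.9507) → (34.1415,122.0390) → (39.8913,136.2090) → (40.5543,149.4608) → (36.1306,161.7945) → (26.6201,173.2099). Open path.

**Shape 3** — `<path>` cubic bezier, stroke `#000000` → cut (S931, F996). Control points (SVG): P0=(151.3757,66.0605), P1=(160.7625,46.5129), P2=(116.5294,96.8475), P3=(118.9494,78.6274); sampled at t=k/5. Machine vertices: (151.3757,132.0031) → (151.3756,136.4533) → (143.3198,130.7767) → (132.0214,121.6184) → (122.2936,115.6232) → (118.9494,119.4362). Open path.

**Shape 4** — `<path>` closed polygon, stroke `#000000` → cut (S931, F996). Machine vertices: (131.5884,92.3495) → (34.6787,172.4981) → (214.2478,28.2260) → (152.0948,28.1467) → (131.5884,92.3495). Closed: final G1 returns to the first vertex.

**Shape 5** — `<path>` regular polygon, stroke `#000000` → cut (S931, F996). Machine vertices: (34.9615,13.4290) → (39.0410,84.2056) → (98.2956,45.2844) → (34.9615,13.4290). Closed: final G1 returns to the first vertex.

G21
G90
G0 X142.8189 Y114.8173
M3 S931
G1 X149.3269 Y106.5794 F996
G1 X153.4445 Y99.4960
G1 X155.1720 Y93.5669
G1 X154.5092 Y88.7922
G1 X151.4561 Y85.1720
G0 X23.3050 Y106.9507
M3 S931
G1 X34.1415 Y122.0390 F996
G1 X39.8913 Y136.2090
G1 X40.5543 Y149.4608
G1 X36.1306 Y161.7945
G1 X26.6201 Y173.2099
G0 X151.3757 Y132.0031
M3 S931
G1 X151.3756 Y136.4533 F996
G1 X143.3198 Y130.7767
G1 X132.0214 Y121.6184
G1 X122.2936 Y115.6232
G1 X118.9494 Y119.4362
G0 X131.5884 Y92.3495
M3 S931
G1 X34.6787 Y172.4981 F996
G1 X214.2478 Y28.2260
G1 X152.0948 Y28.1467
G1 X131.5884 Y92.3495
G0 X34.9615 Y13.4290
M3 S931
G1 X39.0410 Y84.2056 F996
G1 X98.2956 Y45.2844
G1 X34.9615 Y13.4290
M5
G0 X0.0000 Y0.0000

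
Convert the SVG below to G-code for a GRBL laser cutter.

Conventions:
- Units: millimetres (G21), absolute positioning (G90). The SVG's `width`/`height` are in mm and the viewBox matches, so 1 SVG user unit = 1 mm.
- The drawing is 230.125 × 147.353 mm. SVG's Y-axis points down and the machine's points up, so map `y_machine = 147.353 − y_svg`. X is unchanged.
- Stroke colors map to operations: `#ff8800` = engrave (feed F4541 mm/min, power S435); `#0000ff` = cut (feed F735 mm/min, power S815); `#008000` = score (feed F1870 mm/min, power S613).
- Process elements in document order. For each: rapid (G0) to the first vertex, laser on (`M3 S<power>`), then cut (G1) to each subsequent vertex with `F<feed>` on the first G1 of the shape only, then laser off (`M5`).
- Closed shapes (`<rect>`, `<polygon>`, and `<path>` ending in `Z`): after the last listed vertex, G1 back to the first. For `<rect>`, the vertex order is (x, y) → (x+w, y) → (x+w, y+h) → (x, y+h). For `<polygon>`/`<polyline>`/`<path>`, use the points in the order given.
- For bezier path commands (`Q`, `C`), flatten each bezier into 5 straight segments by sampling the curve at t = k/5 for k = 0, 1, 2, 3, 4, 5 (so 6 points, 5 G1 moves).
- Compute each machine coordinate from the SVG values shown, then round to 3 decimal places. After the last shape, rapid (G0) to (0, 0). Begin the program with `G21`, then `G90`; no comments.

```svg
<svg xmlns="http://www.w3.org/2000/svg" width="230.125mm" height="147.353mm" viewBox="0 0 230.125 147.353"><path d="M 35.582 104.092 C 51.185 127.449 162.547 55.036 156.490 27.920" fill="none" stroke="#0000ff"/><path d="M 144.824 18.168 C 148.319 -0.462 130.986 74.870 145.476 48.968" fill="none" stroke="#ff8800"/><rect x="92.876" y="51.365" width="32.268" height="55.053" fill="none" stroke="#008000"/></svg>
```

G21
G90
G0 X35.582 Y43.261
M3 S815
G1 X54.729 Y39.611 F735
G1 X86.627 Y52.174
G1 X121.041 Y74.180
G1 X147.739 Y98.856
G1 X156.490 Y119.433
M5
G0 X144.824 Y129.185
M3 S435
G1 X144.843 Y130.649 F4541
G1 X142.390 Y118.932
G1 X139.993 Y103.402
G1 X140.180 Y93.430
G1 X145.476 Y98.385
M5
G0 X92.876 Y95.988
M3 S613
G1 X125.144 Y95.988 F1870
G1 X125.144 Y40.935
G1 X92.876 Y40.935
G1 X92.876 Y95.988
M5
G0 X0.000 Y0.000

1 u = 1 mm; y_m = 147.353 − y.

[1] `<path>` cubic bezier, #0000ff→cut S815 F735: (35.582,43.261) → (54.729,39.611) → (86.627,52.174) → (121.041,74.180) → (147.739,98.856) → (156.490,119.433)

[2] `<path>` cubic bezier, #ff8800→engrave S435 F4541: (144.824,129.185) → (144.843,130.649) → (142.390,118.932) → (139.993,103.402) → (140.180,93.430) → (145.476,98.385)

[3] `<rect>` rectangle, #008000→score S613 F1870: (92.876,95.988) → (125.144,95.988) → (125.144,40.935) → (92.876,40.935) → (92.876,95.988) (closed)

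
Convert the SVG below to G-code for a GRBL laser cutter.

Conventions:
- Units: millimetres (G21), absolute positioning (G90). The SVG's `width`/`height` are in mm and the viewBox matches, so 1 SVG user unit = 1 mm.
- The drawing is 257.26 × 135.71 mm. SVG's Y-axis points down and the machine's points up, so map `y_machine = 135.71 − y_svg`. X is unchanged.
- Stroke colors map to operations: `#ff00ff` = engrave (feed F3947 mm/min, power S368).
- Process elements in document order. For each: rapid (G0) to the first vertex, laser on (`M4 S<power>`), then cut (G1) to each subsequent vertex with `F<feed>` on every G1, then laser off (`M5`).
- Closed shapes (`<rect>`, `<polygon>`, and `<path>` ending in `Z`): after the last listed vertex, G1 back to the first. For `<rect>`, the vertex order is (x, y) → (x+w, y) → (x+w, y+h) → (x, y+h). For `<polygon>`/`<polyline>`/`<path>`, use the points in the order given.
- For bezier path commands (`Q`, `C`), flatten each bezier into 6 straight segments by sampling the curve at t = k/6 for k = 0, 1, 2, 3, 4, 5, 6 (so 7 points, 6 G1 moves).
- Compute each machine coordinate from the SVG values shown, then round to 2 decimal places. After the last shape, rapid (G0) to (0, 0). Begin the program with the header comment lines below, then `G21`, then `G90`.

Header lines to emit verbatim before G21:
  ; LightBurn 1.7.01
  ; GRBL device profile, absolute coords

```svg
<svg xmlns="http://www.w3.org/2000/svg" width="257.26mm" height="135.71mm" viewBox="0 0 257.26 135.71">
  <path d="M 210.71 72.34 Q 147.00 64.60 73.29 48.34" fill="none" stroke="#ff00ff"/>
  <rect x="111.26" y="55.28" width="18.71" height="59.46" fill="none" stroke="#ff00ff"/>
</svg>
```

1 u = 1 mm; y_m = 135.71 − y.

[1] `<path>` quadratic bezier, #ff00ff→engrave S368 F3947: (210.71,63.37) → (189.20,66.19) → (167.13,69.48) → (144.50,73.24) → (121.32,77.48) → (97.58,82.19) → (73.29,87.37)

[2] `<rect>` rectangle, #ff00ff→engrave S368 F3947: (111.26,80.43) → (129.97,80.43) → (129.97,20.97) → (111.26,20.97) → (111.26,80.43) (closed)

; LightBurn 1.7.01
; GRBL device profile, absolute coords
G21
G90
G0 X210.71 Y63.37
M4 S368
G1 X189.20 Y66.19 F3947
G1 X167.13 Y69.48 F3947
G1 X144.50 Y73.24 F3947
G1 X121.32 Y77.48 F3947
G1 X97.58 Y82.19 F3947
G1 X73.29 Y87.37 F3947
M5
G0 X111.26 Y80.43
M4 S368
G1 X129.97 Y80.43 F3947
G1 X129.97 Y20.97 F3947
G1 X111.26 Y20.97 F3947
G1 X111.26 Y80.43 F3947
M5
G0 X0.00 Y0.00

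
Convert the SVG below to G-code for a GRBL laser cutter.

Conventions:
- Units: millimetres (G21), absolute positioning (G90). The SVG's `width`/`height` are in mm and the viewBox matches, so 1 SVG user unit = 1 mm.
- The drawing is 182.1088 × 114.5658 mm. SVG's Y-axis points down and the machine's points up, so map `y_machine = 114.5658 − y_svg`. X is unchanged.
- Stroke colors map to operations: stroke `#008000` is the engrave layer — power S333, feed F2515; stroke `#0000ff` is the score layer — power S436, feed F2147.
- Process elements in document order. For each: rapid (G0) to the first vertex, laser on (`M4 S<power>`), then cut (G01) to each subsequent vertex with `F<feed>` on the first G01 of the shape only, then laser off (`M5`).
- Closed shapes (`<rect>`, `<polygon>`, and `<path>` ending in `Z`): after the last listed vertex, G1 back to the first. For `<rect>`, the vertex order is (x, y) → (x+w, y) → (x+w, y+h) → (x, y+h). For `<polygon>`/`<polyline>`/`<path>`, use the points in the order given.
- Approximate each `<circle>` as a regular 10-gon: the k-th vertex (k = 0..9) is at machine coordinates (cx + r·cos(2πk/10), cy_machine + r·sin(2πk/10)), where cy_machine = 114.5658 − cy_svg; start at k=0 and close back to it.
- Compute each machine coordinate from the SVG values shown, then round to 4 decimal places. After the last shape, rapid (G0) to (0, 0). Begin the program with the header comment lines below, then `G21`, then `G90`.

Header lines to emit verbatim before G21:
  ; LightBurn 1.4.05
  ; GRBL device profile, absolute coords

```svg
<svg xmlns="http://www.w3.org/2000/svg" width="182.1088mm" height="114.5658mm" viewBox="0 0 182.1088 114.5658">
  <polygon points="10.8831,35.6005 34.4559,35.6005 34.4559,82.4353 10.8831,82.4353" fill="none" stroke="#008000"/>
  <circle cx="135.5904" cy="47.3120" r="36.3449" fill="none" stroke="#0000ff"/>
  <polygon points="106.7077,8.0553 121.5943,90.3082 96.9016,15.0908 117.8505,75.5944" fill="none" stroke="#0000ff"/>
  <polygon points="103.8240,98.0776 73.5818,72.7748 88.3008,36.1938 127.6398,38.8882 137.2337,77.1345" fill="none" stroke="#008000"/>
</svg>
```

viewBox `0 0 182.1088 114.5658` with mm width/height → 1 unit = 1 mm. Flip: y_m = 114.5658 − y_svg.

**Shape 1** — `<polygon>` rectangle, stroke `#008000` → engrave (S333, F2515). Machine vertices: (10.8831,78.9653) → (34.4559,78.9653) → (34.4559,32.1305) → (10.8831,32.1305) → (10.8831,78.9653). Closed: final G1 returns to the first vertex.

**Shape 2** — `<circle>` circle, stroke `#0000ff` → score (S436, F2147). Machine vertices: (171.9353,67.2538) → (164.9940,88.6168) → (146.8216,101.8199) → (124.3592,101.8199) → (106.1868,88.6168) → (99.2455,67.2538) → (106.1868,45.8908) → (124.3592,32.6877) → (146.8216,32.6877) → (164.9940,45.8908) → (171.9353,67.2538). Closed: final G1 returns to the first vertex.

**Shape 3** — `<polygon>` closed polygon, stroke `#0000ff` → score (S436, F2147). Machine vertices: (106.7077,106.5105) → (121.5943,24.2576) → (96.9016,99.4750) → (117.8505,38.9714) → (106.7077,106.5105). Closed: final G1 returns to the first vertex.

**Shape 4** — `<polygon>` regular polygon, stroke `#008000` → engrave (S333, F2515). Machine vertices: (103.8240,16.4882) → (73.5818,41.7910) → (88.3008,78.3720) → (127.6398,75.6776) → (137.2337,37.4313) → (103.8240,16.4882). Closed: final G1 returns to the first vertex.

; LightBurn 1.4.05
; GRBL device profile, absolute coords
G21
G90
G0 X10.8831 Y78.9653
M4 S333
G01 X34.4559 Y78.9653 F2515
G01 X34.4559 Y32.1305
G01 X10.8831 Y32.1305
G01 X10.8831 Y78.9653
M5
G0 X171.9353 Y67.2538
M4 S436
G01 X164.9940 Y88.6168 F2147
G01 X146.8216 Y101.8199
G01 X124.3592 Y101.8199
G01 X106.1868 Y88.6168
G01 X99.2455 Y67.2538
G01 X106.1868 Y45.8908
G01 X124.3592 Y32.6877
G01 X146.8216 Y32.6877
G01 X164.9940 Y45.8908
G01 X171.9353 Y67.2538
M5
G0 X106.7077 Y106.5105
M4 S436
G01 X121.5943 Y24.2576 F2147
G01 X96.9016 Y99.4750
G01 X117.8505 Y38.9714
G01 X106.7077 Y106.5105
M5
G0 X103.8240 Y16.4882
M4 S333
G01 X73.5818 Y41.7910 F2515
G01 X88.3008 Y78.3720
G01 X127.6398 Y75.6776
G01 X137.2337 Y37.4313
G01 X103.8240 Y16.4882
M5
G0 X0.0000 Y0.0000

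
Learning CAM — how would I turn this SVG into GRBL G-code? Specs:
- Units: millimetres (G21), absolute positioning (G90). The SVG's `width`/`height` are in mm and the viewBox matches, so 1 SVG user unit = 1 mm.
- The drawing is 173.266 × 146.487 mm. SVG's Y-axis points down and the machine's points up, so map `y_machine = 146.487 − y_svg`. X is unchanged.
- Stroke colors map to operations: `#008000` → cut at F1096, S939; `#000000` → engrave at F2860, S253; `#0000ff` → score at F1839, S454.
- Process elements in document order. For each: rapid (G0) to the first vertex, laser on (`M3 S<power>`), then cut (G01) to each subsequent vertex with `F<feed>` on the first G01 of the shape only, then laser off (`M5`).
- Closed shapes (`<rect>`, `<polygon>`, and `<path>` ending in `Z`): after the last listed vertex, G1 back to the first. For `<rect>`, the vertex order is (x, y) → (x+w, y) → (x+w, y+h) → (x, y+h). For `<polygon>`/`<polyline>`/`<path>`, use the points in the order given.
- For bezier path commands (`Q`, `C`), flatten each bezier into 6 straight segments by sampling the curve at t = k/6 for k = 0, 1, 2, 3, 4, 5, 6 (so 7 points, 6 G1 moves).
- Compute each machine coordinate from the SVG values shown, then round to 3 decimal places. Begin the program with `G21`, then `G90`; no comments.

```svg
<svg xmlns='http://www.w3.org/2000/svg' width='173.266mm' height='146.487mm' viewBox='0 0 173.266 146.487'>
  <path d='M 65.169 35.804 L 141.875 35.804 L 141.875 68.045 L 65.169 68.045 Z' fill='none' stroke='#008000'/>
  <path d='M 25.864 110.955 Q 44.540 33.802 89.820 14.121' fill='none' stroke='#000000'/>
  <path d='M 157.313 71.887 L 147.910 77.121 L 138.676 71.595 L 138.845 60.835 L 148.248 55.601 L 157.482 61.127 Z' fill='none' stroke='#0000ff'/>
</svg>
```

viewBox `0 0 173.266 146.487` with mm width/height → 1 unit = 1 mm. Flip: y_m = 146.487 − y_svg.

**Shape 1** — `<path>` rectangle, stroke `#008000` → cut (S939, F1096). Machine vertices: (65.169,110.683) → (141.875,110.683) → (141.875,78.442) → (65.169,78.442) → (65.169,110.683). Closed: final G1 returns to the first vertex.

**Shape 2** — `<path>` quadratic bezier, stroke `#000000` → engrave (S253, F2860). Control points (SVG): P0=(25.864,110.955), P1=(44.540,33.802), P2=(89.820,14.121); sampled at t=k/6. Machine vertices: (25.864,35.532) → (32.828,59.653) → (41.271,80.582) → (51.191,98.317) → (62.589,112.860) → (75.466,124.209) → (89.820,132.366). Open path.

**Shape 3** — `<path>` regular polygon, stroke `#0000ff` → score (S454, F1839). Machine vertices: (157.313,74.600) → (147.910,69.366) → (138.676,74.892) → (138.845,85.652) → (148.248,90.886) → (157.482,85.360) → (157.313,74.600). Closed: final G1 returns to the first vertex.

G21
G90
G0 X65.169 Y110.683
M3 S939
G01 X141.875 Y110.683 F1096
G01 X141.875 Y78.442
G01 X65.169 Y78.442
G01 X65.169 Y110.683
M5
G0 X25.864 Y35.532
M3 S253
G01 X32.828 Y59.653 F2860
G01 X41.271 Y80.582
G01 X51.191 Y98.317
G01 X62.589 Y112.860
G01 X75.466 Y124.209
G01 X89.820 Y132.366
M5
G0 X157.313 Y74.600
M3 S454
G01 X147.910 Y69.366 F1839
G01 X138.676 Y74.892
G01 X138.845 Y85.652
G01 X148.248 Y90.886
G01 X157.482 Y85.360
G01 X157.313 Y74.600
M5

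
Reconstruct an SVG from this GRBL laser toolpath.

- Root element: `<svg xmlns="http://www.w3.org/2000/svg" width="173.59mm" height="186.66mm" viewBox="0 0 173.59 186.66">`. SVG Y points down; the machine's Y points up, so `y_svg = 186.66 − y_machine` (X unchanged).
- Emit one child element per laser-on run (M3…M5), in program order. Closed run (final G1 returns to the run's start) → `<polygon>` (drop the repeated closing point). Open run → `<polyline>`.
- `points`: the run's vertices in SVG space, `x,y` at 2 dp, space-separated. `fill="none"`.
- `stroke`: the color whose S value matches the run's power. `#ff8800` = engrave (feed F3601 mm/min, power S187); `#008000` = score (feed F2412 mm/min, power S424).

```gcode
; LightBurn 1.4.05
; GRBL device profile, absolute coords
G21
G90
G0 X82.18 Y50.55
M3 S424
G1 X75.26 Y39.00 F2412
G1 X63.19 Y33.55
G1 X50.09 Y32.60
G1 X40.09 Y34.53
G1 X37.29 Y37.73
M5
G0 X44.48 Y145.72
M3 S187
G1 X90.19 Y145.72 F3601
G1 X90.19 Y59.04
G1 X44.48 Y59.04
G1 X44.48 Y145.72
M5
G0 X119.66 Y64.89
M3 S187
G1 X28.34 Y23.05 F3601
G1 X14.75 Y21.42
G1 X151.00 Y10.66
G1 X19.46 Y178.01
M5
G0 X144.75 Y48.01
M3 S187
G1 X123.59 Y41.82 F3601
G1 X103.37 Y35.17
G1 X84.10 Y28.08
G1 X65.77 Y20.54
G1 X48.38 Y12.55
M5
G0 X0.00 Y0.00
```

<svg xmlns="http://www.w3.org/2000/svg" width="173.59mm" height="186.66mm" viewBox="0 0 173.59 186.66">
  <polyline points="82.18,136.11 75.26,147.66 63.19,153.11 50.09,154.06 40.09,152.13 37.29,148.93" fill="none" stroke="#008000"/>
  <polygon points="44.48,40.94 90.19,40.94 90.19,127.62 44.48,127.62" fill="none" stroke="#ff8800"/>
  <polyline points="119.66,121.77 28.34,163.61 14.75,165.24 151.00,176.00 19.46,8.65" fill="none" stroke="#ff8800"/>
  <polyline points="144.75,138.65 123.59,144.84 103.37,151.49 84.10,158.58 65.77,166.12 48.38,174.11" fill="none" stroke="#ff8800"/>
</svg>

y_svg = 186.66 − y_m.

[1] S424→`#008000` (score); open run; points: 82.18,136.11 75.26,147.66 63.19,153.11 50.09,154.06 40.09,152.13 37.29,148.93

[2] S187→`#ff8800` (engrave); closed run; points: 44.48,40.94 90.19,40.94 90.19,127.62 44.48,127.62

[3] S187→`#ff8800` (engrave); open run; points: 119.66,121.77 28.34,163.61 14.75,165.24 151.00,176.00 19.46,8.65

[4] S187→`#ff8800` (engrave); open run; points: 144.75,138.65 123.59,144.84 103.37,151.49 84.10,158.58 65.77,166.12 48.38,174.11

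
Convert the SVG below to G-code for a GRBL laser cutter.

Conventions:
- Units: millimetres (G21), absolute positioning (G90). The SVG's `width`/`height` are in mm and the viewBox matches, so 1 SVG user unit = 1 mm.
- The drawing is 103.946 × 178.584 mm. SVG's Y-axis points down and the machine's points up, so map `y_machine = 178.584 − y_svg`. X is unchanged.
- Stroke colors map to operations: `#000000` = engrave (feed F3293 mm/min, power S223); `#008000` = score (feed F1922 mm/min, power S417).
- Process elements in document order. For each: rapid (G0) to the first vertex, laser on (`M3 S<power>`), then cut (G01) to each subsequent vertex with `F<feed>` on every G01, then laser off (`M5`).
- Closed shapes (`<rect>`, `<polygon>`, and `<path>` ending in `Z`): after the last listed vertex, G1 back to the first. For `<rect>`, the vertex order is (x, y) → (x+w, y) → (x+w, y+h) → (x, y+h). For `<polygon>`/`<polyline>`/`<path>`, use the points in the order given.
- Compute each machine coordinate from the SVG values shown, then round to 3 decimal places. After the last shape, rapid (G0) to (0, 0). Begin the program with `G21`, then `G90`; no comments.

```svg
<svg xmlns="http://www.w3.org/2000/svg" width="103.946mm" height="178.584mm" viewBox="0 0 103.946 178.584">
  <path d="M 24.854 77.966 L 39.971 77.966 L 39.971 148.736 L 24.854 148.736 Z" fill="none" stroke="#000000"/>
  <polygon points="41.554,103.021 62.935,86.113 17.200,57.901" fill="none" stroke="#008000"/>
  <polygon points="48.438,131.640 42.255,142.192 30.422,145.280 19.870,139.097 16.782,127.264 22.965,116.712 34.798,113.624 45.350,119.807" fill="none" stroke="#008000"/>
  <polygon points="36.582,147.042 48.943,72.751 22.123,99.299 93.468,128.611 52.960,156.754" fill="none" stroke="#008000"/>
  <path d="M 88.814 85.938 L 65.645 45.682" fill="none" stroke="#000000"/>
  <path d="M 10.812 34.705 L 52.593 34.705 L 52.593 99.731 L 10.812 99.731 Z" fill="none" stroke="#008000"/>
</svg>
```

G21
G90
G0 X24.854 Y100.618
M3 S223
G01 X39.971 Y100.618 F3293
G01 X39.971 Y29.848 F3293
G01 X24.854 Y29.848 F3293
G01 X24.854 Y100.618 F3293
M5
G0 X41.554 Y75.563
M3 S417
G01 X62.935 Y92.471 F1922
G01 X17.200 Y120.683 F1922
G01 X41.554 Y75.563 F1922
M5
G0 X48.438 Y46.944
M3 S417
G01 X42.255 Y36.392 F1922
G01 X30.422 Y33.304 F1922
G01 X19.870 Y39.487 F1922
G01 X16.782 Y51.320 F1922
G01 X22.965 Y61.872 F1922
G01 X34.798 Y64.960 F1922
G01 X45.350 Y58.777 F1922
G01 X48.438 Y46.944 F1922
M5
G0 X36.582 Y31.542
M3 S417
G01 X48.943 Y105.833 F1922
G01 X22.123 Y79.285 F1922
G01 X93.468 Y49.973 F1922
G01 X52.960 Y21.830 F1922
G01 X36.582 Y31.542 F1922
M5
G0 X88.814 Y92.646
M3 S223
G01 X65.645 Y132.902 F3293
M5
G0 X10.812 Y143.879
M3 S417
G01 X52.593 Y143.879 F1922
G01 X52.593 Y78.853 F1922
G01 X10.812 Y78.853 F1922
G01 X10.812 Y143.879 F1922
M5
G0 X0.000 Y0.000

Since the viewBox matches the mm dimensions, user units are millimetres directly. The only transform is the Y-flip y_m = 178.584 − y_svg.

Shape 1 is a rectangle drawn with `<path>`. Its stroke #000000 means engrave at S223, F3293. After flipping Y the toolpath is (24.854,100.618) → (39.971,100.618) → (39.971,29.848) → (24.854,29.848) → (24.854,100.618), returning to the start.

Shape 2 is a closed polygon drawn with `<polygon>`. Its stroke #008000 means score at S417, F1922. After flipping Y the toolpath is (41.554,75.563) → (62.935,92.471) → (17.200,120.683) → (41.554,75.563), returning to the start.

Shape 3 is a regular polygon drawn with `<polygon>`. Its stroke #008000 means score at S417, F1922. After flipping Y the toolpath is (48.438,46.944) → (42.255,36.392) → (30.422,33.304) → (19.870,39.487) → (16.782,51.320) → (22.965,61.872) → (34.798,64.960) → (45.350,58.777) → (48.438,46.944), returning to the start.

Shape 4 is a closed polygon drawn with `<polygon>`. Its stroke #008000 means score at S417, F1922. After flipping Y the toolpath is (36.582,31.542) → (48.943,105.833) → (22.123,79.285) → (93.468,49.973) → (52.960,21.830) → (36.582,31.542), returning to the start.

Shape 5 is a line segment drawn with `<path>`. Its stroke #000000 means engrave at S223, F3293. After flipping Y the toolpath is (88.814,92.646) → (65.645,132.902).

Shape 6 is a rectangle drawn with `<path>`. Its stroke #008000 means score at S417, F1922. After flipping Y the toolpath is (10.812,143.879) → (52.593,143.879) → (52.593,78.853) → (10.812,78.853) → (10.812,143.879), returning to the start.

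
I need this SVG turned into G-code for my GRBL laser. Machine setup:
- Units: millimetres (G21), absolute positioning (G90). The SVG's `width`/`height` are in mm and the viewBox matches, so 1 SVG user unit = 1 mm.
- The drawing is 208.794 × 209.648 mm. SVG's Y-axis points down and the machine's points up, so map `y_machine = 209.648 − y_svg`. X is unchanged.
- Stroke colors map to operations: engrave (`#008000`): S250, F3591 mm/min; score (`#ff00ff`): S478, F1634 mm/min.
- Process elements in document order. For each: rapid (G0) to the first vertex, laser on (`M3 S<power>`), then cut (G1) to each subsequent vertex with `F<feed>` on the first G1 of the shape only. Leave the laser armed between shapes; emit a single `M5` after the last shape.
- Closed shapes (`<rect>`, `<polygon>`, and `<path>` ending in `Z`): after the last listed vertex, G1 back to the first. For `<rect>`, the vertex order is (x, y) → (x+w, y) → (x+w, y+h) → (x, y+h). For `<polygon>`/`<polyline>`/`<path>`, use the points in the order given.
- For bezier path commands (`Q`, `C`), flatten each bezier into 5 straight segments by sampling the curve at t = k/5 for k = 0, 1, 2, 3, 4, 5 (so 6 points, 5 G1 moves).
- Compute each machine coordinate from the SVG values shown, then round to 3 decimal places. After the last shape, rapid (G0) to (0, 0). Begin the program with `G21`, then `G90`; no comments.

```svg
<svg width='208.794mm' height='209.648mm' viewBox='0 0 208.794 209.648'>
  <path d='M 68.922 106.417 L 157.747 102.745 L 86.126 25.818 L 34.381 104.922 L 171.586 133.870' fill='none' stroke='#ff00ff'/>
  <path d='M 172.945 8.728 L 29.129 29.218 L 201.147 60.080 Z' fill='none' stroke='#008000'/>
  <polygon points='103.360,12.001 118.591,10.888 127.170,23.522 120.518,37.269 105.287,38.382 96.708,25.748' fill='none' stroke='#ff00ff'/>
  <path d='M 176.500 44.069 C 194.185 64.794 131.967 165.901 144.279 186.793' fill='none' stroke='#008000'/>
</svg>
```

1 u = 1 mm; y_m = 209.648 − y.

[1] `<path>` open polyline, #ff00ff→score S478 F1634: (68.922,103.231) → (157.747,106.903) → (86.126,183.830) → (34.381,104.726) → (171.586,75.778)

[2] `<path>` closed polygon, #008000→engrave S250 F3591: (172.945,200.920) → (29.129,180.430) → (201.147,149.568) → (172.945,200.920) (closed)

[3] `<polygon>` regular polygon, #ff00ff→score S478 F1634: (103.360,197.647) → (118.591,198.760) → (127.170,186.126) → (120.518,172.379) → (105.287,171.266) → (96.708,183.900) → (103.360,197.647) (closed)

[4] `<path>` cubic bezier, #008000→engrave S250 F3591: (176.500,165.579) → (178.758,144.783) → (169.252,112.404) → (155.395,76.150) → (144.600,43.731) → (144.279,22.855)

G21
G90
G0 X68.922 Y103.231
M3 S478
G1 X157.747 Y106.903 F1634
G1 X86.126 Y183.830
G1 X34.381 Y104.726
G1 X171.586 Y75.778
G0 X172.945 Y200.920
M3 S250
G1 X29.129 Y180.430 F3591
G1 X201.147 Y149.568
G1 X172.945 Y200.920
G0 X103.360 Y197.647
M3 S478
G1 X118.591 Y198.760 F1634
G1 X127.170 Y186.126
G1 X120.518 Y172.379
G1 X105.287 Y171.266
G1 X96.708 Y183.900
G1 X103.360 Y197.647
G0 X176.500 Y165.579
M3 S250
G1 X178.758 Y144.783 F3591
G1 X169.252 Y112.404
G1 X155.395 Y76.150
G1 X144.600 Y43.731
G1 X144.279 Y22.855
M5
G0 X0.000 Y0.000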